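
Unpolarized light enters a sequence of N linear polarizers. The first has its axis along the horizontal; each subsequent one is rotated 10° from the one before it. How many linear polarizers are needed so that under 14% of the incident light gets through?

First polarizer halves the unpolarized light: factor 1/2.
Each further stage multiplies by cos²(10°) = 0.9698.
After N polarizers: T = 0.5·0.9698^(N−1). Require T < 0.14 ⇒ N−1 > ln(0.14/0.5)/ln(0.9698) = 41.58, so N−1 ≥ 42 and N = 43.
Check: N=43 gives T = 0.1382 < 0.14; N=42 gives T = 0.1425.

N = 43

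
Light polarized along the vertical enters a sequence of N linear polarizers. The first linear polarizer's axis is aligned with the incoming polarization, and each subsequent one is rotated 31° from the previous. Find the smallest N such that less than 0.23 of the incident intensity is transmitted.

N = 6

First polarizer is aligned with the polarization: full transmission.
Each further stage multiplies by cos²(31°) = 0.7347.
After N polarizers: T = 0.7347^(N−1). Require T < 0.23 ⇒ N−1 > ln(0.23)/ln(0.7347) = 4.77, so N−1 ≥ 5 and N = 6.
Check: N=6 gives T = 0.2141 < 0.23; N=5 gives T = 0.2914.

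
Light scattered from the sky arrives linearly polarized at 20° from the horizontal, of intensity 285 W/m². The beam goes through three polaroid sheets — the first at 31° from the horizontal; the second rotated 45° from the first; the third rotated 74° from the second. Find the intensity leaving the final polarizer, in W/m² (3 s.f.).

I ≈ 10.4 W/m²

I₁ = 285 W/m² · cos²(11°) = 274.6 W/m².
I₂ = I₁ · cos²(45°) = 274.6 · 0.5 = 137.3 W/m².
I₃ = I₂ · cos²(74°) = 137.3 · 0.07598 = 10.43 W/m².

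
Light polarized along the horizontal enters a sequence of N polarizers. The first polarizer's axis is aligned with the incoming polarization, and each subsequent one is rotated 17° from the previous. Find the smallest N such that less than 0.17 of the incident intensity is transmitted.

N = 21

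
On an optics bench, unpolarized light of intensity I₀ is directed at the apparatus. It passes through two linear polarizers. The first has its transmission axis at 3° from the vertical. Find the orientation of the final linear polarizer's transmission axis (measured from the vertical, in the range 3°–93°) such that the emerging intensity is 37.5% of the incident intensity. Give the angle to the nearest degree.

θ ≈ 33°

Unpolarized light through the first polarizer → I₁ = ½ I₀, now polarized at 3°.
Need I₂/I₀ = 0.375, so cos²(θ − 3°) = 0.375 / 0.5 = 0.75.
θ − 3° = arccos(√0.75) = 30.0°, giving θ ≈ 3 + 30.0 = 33.0°.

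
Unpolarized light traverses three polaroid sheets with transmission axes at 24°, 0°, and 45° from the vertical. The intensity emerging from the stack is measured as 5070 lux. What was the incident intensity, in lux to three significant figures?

Unpolarized light through the first polarizer → I₁ = ½ I₀, now polarized at 24°.
I₂ = I₁ cos²(0° − 24°) = 0.5 I₀ · cos²(24°) = 0.4173 I₀.
I₃ = I₂ cos²(45° − 0°) = 0.4173 I₀ · cos²(45°) = 0.2086 I₀.
So 5070 lux = 0.2086 I₀, giving I₀ = 5070/0.2086 = 2.43e+04 lux.

I₀ ≈ 2.43e4 lux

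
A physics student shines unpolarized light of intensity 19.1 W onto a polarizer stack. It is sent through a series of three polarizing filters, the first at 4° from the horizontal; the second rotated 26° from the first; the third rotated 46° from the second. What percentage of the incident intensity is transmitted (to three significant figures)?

Unpolarized light through the first polarizer → I₁ = 19.1 W/2 = 9.55 W, polarized at 4°.
I₂ = I₁ · cos²(26°) = 9.55 · 0.8078 = 7.715 W.
I₃ = I₂ · cos²(46°) = 7.715 · 0.4826 = 3.723 W.
That is 19.49% of the incident intensity.

≈ 19.5%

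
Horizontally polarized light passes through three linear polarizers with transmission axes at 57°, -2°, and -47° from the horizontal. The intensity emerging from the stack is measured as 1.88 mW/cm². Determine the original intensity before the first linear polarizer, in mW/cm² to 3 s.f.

I₀ ≈ 47.8 mW/cm²

I₁ = I₀ cos²(57° − 0°) = I₀ cos²(57°) = 0.2966 I₀.
I₂ = I₁ cos²(-2° − 57°) = 0.2966 I₀ · cos²(59°) = 0.07869 I₀.
I₃ = I₂ cos²(-47° + 2°) = 0.07869 I₀ · cos²(45°) = 0.03934 I₀.
So 1.88 mW/cm² = 0.03934 I₀, giving I₀ = 1.88/0.03934 = 47.79 mW/cm².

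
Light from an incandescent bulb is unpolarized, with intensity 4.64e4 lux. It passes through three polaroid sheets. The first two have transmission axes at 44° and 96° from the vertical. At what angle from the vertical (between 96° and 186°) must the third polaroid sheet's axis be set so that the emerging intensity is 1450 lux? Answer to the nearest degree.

θ ≈ 162°

Unpolarized light through the first polarizer → I₁ = ½ I₀, now polarized at 44°.
I₂ = I₁ cos²(96° − 44°) = 0.5 I₀ · cos²(52°) = 0.1895 I₀.
Target fraction: 1450 / 4.64e4 lux = 0.03125 of I₀.
Need I₃/I₀ = 0.03125, so cos²(θ − 96°) = 0.03125 / 0.1895 = 0.1649.
θ − 96° = arccos(√0.1649) = 66.0°, giving θ ≈ 96 + 66.0 = 162.0°.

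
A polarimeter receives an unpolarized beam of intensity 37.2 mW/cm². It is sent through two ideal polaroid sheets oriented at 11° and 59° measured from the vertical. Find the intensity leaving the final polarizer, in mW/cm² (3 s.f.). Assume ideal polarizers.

I ≈ 8.33 mW/cm²

Unpolarized light through the first polarizer → I₁ = 37.2 mW/cm²/2 = 18.6 mW/cm², polarized at 11°.
I₂ = I₁ · cos²(48°) = 18.6 · 0.4477 = 8.328 mW/cm².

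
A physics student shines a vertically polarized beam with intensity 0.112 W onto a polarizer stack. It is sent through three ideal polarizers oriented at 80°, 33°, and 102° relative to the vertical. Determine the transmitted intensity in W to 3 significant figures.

By Malus's law, I₁ = 0.112 W · cos²(80°) = 0.003377 W.
I₂ = I₁ · cos²(47°) = 0.003377 · 0.4651 = 0.001571 W.
I₃ = I₂ · cos²(69°) = 0.001571 · 0.1284 = 0.0002017 W.

I ≈ 0.000202 W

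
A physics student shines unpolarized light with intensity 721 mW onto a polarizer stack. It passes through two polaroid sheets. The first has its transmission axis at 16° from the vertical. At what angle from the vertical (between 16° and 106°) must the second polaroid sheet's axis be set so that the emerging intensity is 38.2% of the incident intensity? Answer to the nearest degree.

θ ≈ 45°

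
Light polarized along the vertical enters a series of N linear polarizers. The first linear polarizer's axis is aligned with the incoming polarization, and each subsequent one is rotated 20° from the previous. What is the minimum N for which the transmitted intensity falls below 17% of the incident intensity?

First polarizer is aligned with the polarization: full transmission.
Each further stage multiplies by cos²(20°) = 0.883.
After N polarizers: T = 0.883^(N−1). Require T < 0.17 ⇒ N−1 > ln(0.17)/ln(0.883) = 14.24, so N−1 ≥ 15 and N = 16.
Check: N=16 gives T = 0.1547 < 0.17; N=15 gives T = 0.1752.

N = 16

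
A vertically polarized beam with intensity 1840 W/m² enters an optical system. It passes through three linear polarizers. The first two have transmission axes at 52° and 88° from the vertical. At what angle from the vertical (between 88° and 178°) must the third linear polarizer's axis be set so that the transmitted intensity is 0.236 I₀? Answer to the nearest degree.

By Malus's law, I₁ = I₀ cos²(52° − 0°) = I₀ cos²(52°) = 0.379 I₀.
I₂ = I₁ cos²(88° − 52°) = 0.379 I₀ · cos²(36°) = 0.2481 I₀.
Need I₃/I₀ = 0.236, so cos²(θ − 88°) = 0.236 / 0.2481 = 0.9513.
θ − 88° = arccos(√0.9513) = 12.8°, giving θ ≈ 88 + 12.8 = 100.8°.

θ ≈ 101°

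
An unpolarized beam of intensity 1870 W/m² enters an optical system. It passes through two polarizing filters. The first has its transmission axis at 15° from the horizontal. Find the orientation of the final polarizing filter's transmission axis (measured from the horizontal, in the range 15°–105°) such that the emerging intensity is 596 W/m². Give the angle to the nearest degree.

Unpolarized light through the first polarizer → I₁ = ½ I₀, now polarized at 15°.
Target fraction: 596 / 1870 W/m² = 0.3187 of I₀.
Need I₂/I₀ = 0.3187, so cos²(θ − 15°) = 0.3187 / 0.5 = 0.6374.
θ − 15° = arccos(√0.6374) = 37.0°, giving θ ≈ 15 + 37.0 = 52.0°.

θ ≈ 52°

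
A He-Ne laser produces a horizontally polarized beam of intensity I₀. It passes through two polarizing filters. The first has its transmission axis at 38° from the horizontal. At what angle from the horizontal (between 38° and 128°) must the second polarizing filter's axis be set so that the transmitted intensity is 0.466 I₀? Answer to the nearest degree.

By Malus's law, I₁ = I₀ cos²(38° − 0°) = I₀ cos²(38°) = 0.621 I₀.
Need I₂/I₀ = 0.466, so cos²(θ − 38°) = 0.466 / 0.621 = 0.7504.
θ − 38° = arccos(√0.7504) = 30.0°, giving θ ≈ 38 + 30.0 = 68.0°.

θ ≈ 68°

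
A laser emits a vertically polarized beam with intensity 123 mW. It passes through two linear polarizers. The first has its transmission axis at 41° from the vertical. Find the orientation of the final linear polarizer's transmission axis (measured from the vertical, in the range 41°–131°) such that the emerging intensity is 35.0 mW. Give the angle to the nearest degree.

θ ≈ 86°

I₁ = I₀ cos²(41° − 0°) = I₀ cos²(41°) = 0.5696 I₀.
Target fraction: 35.0 / 123 mW = 0.2846 of I₀.
Need I₂/I₀ = 0.2846, so cos²(θ − 41°) = 0.2846 / 0.5696 = 0.4996.
θ − 41° = arccos(√0.4996) = 45.0°, giving θ ≈ 41 + 45.0 = 86.0°.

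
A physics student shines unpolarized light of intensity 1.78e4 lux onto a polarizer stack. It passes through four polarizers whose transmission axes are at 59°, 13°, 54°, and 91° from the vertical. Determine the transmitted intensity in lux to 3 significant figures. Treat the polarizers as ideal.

I ≈ 1560 lux

Unpolarized light through the first polarizer → I₁ = 1.78e4 lux/2 = 8900 lux, polarized at 59°.
I₂ = I₁ · cos²(46°) = 8900 · 0.4826 = 4295 lux.
I₃ = I₂ · cos²(41°) = 4295 · 0.5696 = 2446 lux.
I₄ = I₃ · cos²(37°) = 2446 · 0.6378 = 1560 lux.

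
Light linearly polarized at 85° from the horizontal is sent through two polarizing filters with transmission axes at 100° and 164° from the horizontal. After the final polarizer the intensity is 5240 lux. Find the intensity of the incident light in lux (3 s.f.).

By Malus's law, I₁ = I₀ cos²(100° − 85°) = I₀ cos²(15°) = 0.933 I₀.
I₂ = I₁ cos²(164° − 100°) = 0.933 I₀ · cos²(64°) = 0.1793 I₀.
So 5240 lux = 0.1793 I₀, giving I₀ = 5240/0.1793 = 2.923e+04 lux.

I₀ ≈ 2.92e4 lux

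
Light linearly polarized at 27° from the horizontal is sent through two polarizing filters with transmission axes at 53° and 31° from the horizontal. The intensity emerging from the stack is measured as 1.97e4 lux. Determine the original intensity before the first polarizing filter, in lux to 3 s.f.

By Malus's law, I₁ = I₀ cos²(53° − 27°) = I₀ cos²(26°) = 0.8078 I₀.
I₂ = I₁ cos²(31° − 53°) = 0.8078 I₀ · cos²(22°) = 0.6945 I₀.
So 1.97e4 lux = 0.6945 I₀, giving I₀ = 1.97e4/0.6945 = 2.837e+04 lux.

I₀ ≈ 2.84e4 lux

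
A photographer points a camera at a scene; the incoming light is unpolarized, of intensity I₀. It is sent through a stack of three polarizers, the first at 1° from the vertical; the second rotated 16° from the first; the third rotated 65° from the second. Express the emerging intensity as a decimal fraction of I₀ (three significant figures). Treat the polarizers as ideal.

Unpolarized light through the first polarizer → I₁ = ½ I₀, now polarized at 1°.
I₂ = I₁ cos²(16°) = 0.5 · 0.924 I₀ = 0.462 I₀.
I₃ = I₂ cos²(65°) = 0.462 · 0.1786 I₀ = 0.08252 I₀.
Transmitted fraction = 0.08252.

≈ 0.0825 I₀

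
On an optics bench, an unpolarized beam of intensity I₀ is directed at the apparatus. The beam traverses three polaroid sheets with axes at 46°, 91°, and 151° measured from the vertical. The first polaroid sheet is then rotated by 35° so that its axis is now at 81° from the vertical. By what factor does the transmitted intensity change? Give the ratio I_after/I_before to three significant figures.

Before rotation:
Unpolarized light through the first polarizer → I₁ = ½ I₀, now polarized at 46°.
I₂ = I₁ cos²(91° − 46°) = 0.5 I₀ · cos²(45°) = 0.25 I₀.
I₃ = I₂ cos²(151° − 91°) = 0.25 I₀ · cos²(60°) = 0.0625 I₀.
After rotation:
Unpolarized light through the first polarizer → I₁ = ½ I₀, now polarized at 81°.
I₂ = I₁ cos²(91° − 81°) = 0.5 I₀ · cos²(10°) = 0.4849 I₀.
I₃ = I₂ cos²(151° − 91°) = 0.4849 I₀ · cos²(60°) = 0.1212 I₀.
Ratio = 0.1212 / 0.0625 = 1.94.

I_new/I_old ≈ 1.94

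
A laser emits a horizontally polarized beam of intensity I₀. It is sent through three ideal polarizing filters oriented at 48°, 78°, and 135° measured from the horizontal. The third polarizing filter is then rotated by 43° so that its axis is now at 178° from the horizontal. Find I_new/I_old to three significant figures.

Before rotation:
By Malus's law, I₁ = I₀ cos²(48° − 0°) = I₀ cos²(48°) = 0.4477 I₀.
I₂ = I₁ cos²(78° − 48°) = 0.4477 I₀ · cos²(30°) = 0.3358 I₀.
I₃ = I₂ cos²(135° − 78°) = 0.3358 I₀ · cos²(57°) = 0.09961 I₀.
After rotation:
I₁ = I₀ cos²(48° − 0°) = I₀ cos²(48°) = 0.4477 I₀.
I₂ = I₁ cos²(78° − 48°) = 0.4477 I₀ · cos²(30°) = 0.3358 I₀.
Angle between axes 2 and 3: 80°. I₃ = 0.3358 I₀ · cos²(80°) = 0.01013 I₀.
Ratio = 0.01013 / 0.09961 = 0.1017.

I_new/I_old ≈ 0.102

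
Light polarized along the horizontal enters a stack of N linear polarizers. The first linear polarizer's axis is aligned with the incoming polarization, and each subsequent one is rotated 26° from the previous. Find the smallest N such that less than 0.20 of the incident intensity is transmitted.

First polarizer is aligned with the polarization: full transmission.
Each further stage multiplies by cos²(26°) = 0.8078.
After N polarizers: T = 0.8078^(N−1). Require T < 0.20 ⇒ N−1 > ln(0.20)/ln(0.8078) = 7.54, so N−1 ≥ 8 and N = 9.
Check: N=9 gives T = 0.1814 < 0.20; N=8 gives T = 0.2245.

N = 9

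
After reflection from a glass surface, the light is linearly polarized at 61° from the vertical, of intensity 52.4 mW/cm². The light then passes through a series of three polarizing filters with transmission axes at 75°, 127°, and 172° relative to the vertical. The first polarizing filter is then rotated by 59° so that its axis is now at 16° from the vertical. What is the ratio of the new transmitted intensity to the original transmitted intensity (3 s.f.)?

I_new/I_old ≈ 0.180

Before rotation:
By Malus's law, I₁ = I₀ cos²(75° − 61°) = I₀ cos²(14°) = 0.9415 I₀.
I₂ = I₁ cos²(127° − 75°) = 0.9415 I₀ · cos²(52°) = 0.3569 I₀.
I₃ = I₂ cos²(172° − 127°) = 0.3569 I₀ · cos²(45°) = 0.1784 I₀.
After rotation:
I₁ = I₀ cos²(16° − 61°) = I₀ cos²(45°) = 0.5 I₀.
Angle between axes 1 and 2: 69°. I₂ = 0.5 I₀ · cos²(69°) = 0.06421 I₀.
I₃ = I₂ cos²(172° − 127°) = 0.06421 I₀ · cos²(45°) = 0.03211 I₀.
Ratio = 0.03211 / 0.1784 = 0.1799.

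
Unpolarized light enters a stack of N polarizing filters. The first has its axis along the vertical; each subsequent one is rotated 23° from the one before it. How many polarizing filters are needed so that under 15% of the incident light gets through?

First polarizer halves the unpolarized light: factor 1/2.
Each further stage multiplies by cos²(23°) = 0.8473.
After N polarizers: T = 0.5·0.8473^(N−1). Require T < 0.15 ⇒ N−1 > ln(0.15/0.5)/ln(0.8473) = 7.27, so N−1 ≥ 8 and N = 9.
Check: N=9 gives T = 0.1329 < 0.15; N=8 gives T = 0.1568.

N = 9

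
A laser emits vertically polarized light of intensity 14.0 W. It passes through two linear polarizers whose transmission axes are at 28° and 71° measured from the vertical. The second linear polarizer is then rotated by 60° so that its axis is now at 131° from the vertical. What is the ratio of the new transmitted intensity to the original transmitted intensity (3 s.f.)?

Before rotation:
I₁ = I₀ cos²(28° − 0°) = I₀ cos²(28°) = 0.7796 I₀.
I₂ = I₁ cos²(71° − 28°) = 0.7796 I₀ · cos²(43°) = 0.417 I₀.
After rotation:
I₁ = I₀ cos²(28° − 0°) = I₀ cos²(28°) = 0.7796 I₀.
Angle between axes 1 and 2: 77°. I₂ = 0.7796 I₀ · cos²(77°) = 0.03945 I₀.
Ratio = 0.03945 / 0.417 = 0.09461.

I_new/I_old ≈ 0.0946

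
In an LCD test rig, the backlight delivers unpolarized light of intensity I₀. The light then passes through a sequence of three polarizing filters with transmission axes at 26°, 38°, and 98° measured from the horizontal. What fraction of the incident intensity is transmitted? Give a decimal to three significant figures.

Unpolarized light through the first polarizer → I₁ = ½ I₀, now polarized at 26°.
I₂ = I₁ cos²(38° − 26°) = 0.5 I₀ · cos²(12°) = 0.4784 I₀.
I₃ = I₂ cos²(98° − 38°) = 0.4784 I₀ · cos²(60°) = 0.1196 I₀.
Transmitted fraction = 0.1196.

≈ 0.120 I₀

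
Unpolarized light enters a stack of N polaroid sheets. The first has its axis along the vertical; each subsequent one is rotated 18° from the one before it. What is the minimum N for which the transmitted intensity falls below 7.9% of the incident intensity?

First polarizer halves the unpolarized light: factor 1/2.
Each further stage multiplies by cos²(18°) = 0.9045.
After N polarizers: T = 0.5·0.9045^(N−1). Require T < 0.079 ⇒ N−1 > ln(0.079/0.5)/ln(0.9045) = 18.38, so N−1 ≥ 19 and N = 20.
Check: N=20 gives T = 0.07427 < 0.079; N=19 gives T = 0.08211.

N = 20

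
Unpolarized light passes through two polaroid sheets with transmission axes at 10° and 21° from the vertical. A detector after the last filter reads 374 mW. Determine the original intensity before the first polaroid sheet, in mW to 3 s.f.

Unpolarized light through the first polarizer → I₁ = ½ I₀, now polarized at 10°.
I₂ = I₁ cos²(21° − 10°) = 0.5 I₀ · cos²(11°) = 0.4818 I₀.
So 374 mW = 0.4818 I₀, giving I₀ = 374/0.4818 = 776.3 mW.

I₀ ≈ 776 mW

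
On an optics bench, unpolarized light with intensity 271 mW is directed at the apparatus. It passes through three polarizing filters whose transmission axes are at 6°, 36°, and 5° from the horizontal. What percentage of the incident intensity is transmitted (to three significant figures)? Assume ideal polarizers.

Unpolarized light through the first polarizer → I₁ = 271 mW/2 = 135.5 mW, polarized at 6°.
I₂ = I₁ · cos²(30°) = 135.5 · 0.75 = 101.6 mW.
I₃ = I₂ · cos²(31°) = 101.6 · 0.7347 = 74.67 mW.
That is 27.55% of the incident intensity.

≈ 27.6%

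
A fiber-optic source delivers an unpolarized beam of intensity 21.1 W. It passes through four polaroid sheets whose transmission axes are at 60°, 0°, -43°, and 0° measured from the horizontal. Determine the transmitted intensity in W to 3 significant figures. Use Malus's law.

I ≈ 0.755 W

Unpolarized light through the first polarizer → I₁ = 21.1 W/2 = 10.55 W, polarized at 60°.
I₂ = I₁ · cos²(60°) = 10.55 · 0.25 = 2.638 W.
I₃ = I₂ · cos²(43°) = 2.638 · 0.5349 = 1.411 W.
I₄ = I₃ · cos²(43°) = 1.411 · 0.5349 = 0.7546 W.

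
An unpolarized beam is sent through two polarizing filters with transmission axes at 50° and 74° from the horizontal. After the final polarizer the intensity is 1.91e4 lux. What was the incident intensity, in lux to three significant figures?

Unpolarized light through the first polarizer → I₁ = ½ I₀, now polarized at 50°.
I₂ = I₁ cos²(74° − 50°) = 0.5 I₀ · cos²(24°) = 0.4173 I₀.
So 1.91e4 lux = 0.4173 I₀, giving I₀ = 1.91e4/0.4173 = 4.577e+04 lux.

I₀ ≈ 4.58e4 lux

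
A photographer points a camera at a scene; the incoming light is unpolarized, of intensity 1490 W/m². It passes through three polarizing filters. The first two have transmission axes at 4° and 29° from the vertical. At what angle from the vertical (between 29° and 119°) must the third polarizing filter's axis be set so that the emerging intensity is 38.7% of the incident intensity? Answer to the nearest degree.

Unpolarized light through the first polarizer → I₁ = ½ I₀, now polarized at 4°.
I₂ = I₁ cos²(29° − 4°) = 0.5 I₀ · cos²(25°) = 0.4107 I₀.
Need I₃/I₀ = 0.387, so cos²(θ − 29°) = 0.387 / 0.4107 = 0.9423.
θ − 29° = arccos(√0.9423) = 13.9°, giving θ ≈ 29 + 13.9 = 42.9°.

θ ≈ 43°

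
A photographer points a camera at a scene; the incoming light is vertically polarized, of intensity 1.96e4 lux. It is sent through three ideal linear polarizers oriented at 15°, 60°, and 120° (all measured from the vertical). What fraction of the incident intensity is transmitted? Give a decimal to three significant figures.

I/I₀ ≈ 0.117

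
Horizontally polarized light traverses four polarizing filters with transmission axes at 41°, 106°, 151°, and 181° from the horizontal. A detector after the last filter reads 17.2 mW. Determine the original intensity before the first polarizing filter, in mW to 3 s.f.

I₁ = I₀ cos²(41° − 0°) = I₀ cos²(41°) = 0.5696 I₀.
I₂ = I₁ cos²(106° − 41°) = 0.5696 I₀ · cos²(65°) = 0.1017 I₀.
I₃ = I₂ cos²(151° − 106°) = 0.1017 I₀ · cos²(45°) = 0.05087 I₀.
I₄ = I₃ cos²(181° − 151°) = 0.05087 I₀ · cos²(30°) = 0.03815 I₀.
So 17.2 mW = 0.03815 I₀, giving I₀ = 17.2/0.03815 = 450.9 mW.

I₀ ≈ 451 mW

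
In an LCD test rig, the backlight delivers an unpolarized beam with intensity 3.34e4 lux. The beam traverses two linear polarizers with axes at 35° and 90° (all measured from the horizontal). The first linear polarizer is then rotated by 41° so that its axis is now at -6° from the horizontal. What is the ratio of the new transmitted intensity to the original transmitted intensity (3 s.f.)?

I_new/I_old ≈ 0.0332

Before rotation:
Unpolarized light through the first polarizer → I₁ = ½ I₀, now polarized at 35°.
I₂ = I₁ cos²(90° − 35°) = 0.5 I₀ · cos²(55°) = 0.1645 I₀.
After rotation:
Unpolarized light through the first polarizer → I₁ = ½ I₀, now polarized at -6°.
Angle between axes 1 and 2: 84°. I₂ = 0.5 I₀ · cos²(84°) = 0.005463 I₀.
Ratio = 0.005463 / 0.1645 = 0.03321.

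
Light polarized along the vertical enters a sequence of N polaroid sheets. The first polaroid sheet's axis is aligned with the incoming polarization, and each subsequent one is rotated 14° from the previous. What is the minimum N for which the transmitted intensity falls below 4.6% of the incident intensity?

First polarizer is aligned with the polarization: full transmission.
Each further stage multiplies by cos²(14°) = 0.9415.
After N polarizers: T = 0.9415^(N−1). Require T < 0.046 ⇒ N−1 > ln(0.046)/ln(0.9415) = 51.06, so N−1 ≥ 52 and N = 53.
Check: N=53 gives T = 0.04345 < 0.046; N=52 gives T = 0.04616.

N = 53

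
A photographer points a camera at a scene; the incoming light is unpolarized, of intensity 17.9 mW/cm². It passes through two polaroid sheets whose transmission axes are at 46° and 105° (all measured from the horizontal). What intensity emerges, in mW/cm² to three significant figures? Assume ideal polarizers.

Unpolarized light through the first polarizer → I₁ = 17.9 mW/cm²/2 = 8.95 mW/cm², polarized at 46°.
I₂ = I₁ · cos²(59°) = 8.95 · 0.2653 = 2.374 mW/cm².

I ≈ 2.37 mW/cm²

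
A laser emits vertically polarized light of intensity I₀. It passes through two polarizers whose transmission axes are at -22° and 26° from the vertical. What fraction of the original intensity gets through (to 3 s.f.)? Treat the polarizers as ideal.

I₁ = I₀ cos²(-22° − 0°) = I₀ cos²(22°) = 0.8597 I₀.
I₂ = I₁ cos²(26° + 22°) = 0.8597 I₀ · cos²(48°) = 0.3849 I₀.
Transmitted fraction = 0.3849.

≈ 0.385 I₀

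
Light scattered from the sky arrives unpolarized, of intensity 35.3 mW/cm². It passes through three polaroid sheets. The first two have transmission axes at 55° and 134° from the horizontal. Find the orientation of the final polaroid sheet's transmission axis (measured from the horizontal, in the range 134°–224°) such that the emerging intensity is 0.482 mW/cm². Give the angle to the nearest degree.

θ ≈ 164°

Unpolarized light through the first polarizer → I₁ = ½ I₀, now polarized at 55°.
I₂ = I₁ cos²(134° − 55°) = 0.5 I₀ · cos²(79°) = 0.0182 I₀.
Target fraction: 0.482 / 35.3 mW/cm² = 0.01365 of I₀.
Need I₃/I₀ = 0.01365, so cos²(θ − 134°) = 0.01365 / 0.0182 = 0.7501.
θ − 134° = arccos(√0.7501) = 30.0°, giving θ ≈ 134 + 30.0 = 164.0°.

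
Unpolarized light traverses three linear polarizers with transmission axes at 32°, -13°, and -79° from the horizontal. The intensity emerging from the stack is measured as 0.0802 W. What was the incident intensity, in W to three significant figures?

Unpolarized light through the first polarizer → I₁ = ½ I₀, now polarized at 32°.
I₂ = I₁ cos²(-13° − 32°) = 0.5 I₀ · cos²(45°) = 0.25 I₀.
I₃ = I₂ cos²(-79° + 13°) = 0.25 I₀ · cos²(66°) = 0.04136 I₀.
So 0.0802 W = 0.04136 I₀, giving I₀ = 0.0802/0.04136 = 1.939 W.

I₀ ≈ 1.94 W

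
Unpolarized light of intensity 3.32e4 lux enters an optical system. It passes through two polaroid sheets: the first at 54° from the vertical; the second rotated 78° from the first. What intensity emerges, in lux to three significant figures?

Unpolarized light through the first polarizer → I₁ = 3.32e4 lux/2 = 1.66e+04 lux, polarized at 54°.
I₂ = I₁ · cos²(78°) = 1.66e+04 · 0.04323 = 717.6 lux.

I ≈ 718 lux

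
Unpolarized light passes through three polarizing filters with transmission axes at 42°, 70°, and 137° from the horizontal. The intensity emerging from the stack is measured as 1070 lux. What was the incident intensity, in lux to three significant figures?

I₀ ≈ 1.80e4 lux

Unpolarized light through the first polarizer → I₁ = ½ I₀, now polarized at 42°.
I₂ = I₁ cos²(70° − 42°) = 0.5 I₀ · cos²(28°) = 0.3898 I₀.
I₃ = I₂ cos²(137° − 70°) = 0.3898 I₀ · cos²(67°) = 0.05951 I₀.
So 1070 lux = 0.05951 I₀, giving I₀ = 1070/0.05951 = 1.798e+04 lux.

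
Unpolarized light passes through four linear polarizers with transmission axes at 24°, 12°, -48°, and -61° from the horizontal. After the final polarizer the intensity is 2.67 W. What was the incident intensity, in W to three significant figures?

I₀ ≈ 23.5 W

Unpolarized light through the first polarizer → I₁ = ½ I₀, now polarized at 24°.
I₂ = I₁ cos²(12° − 24°) = 0.5 I₀ · cos²(12°) = 0.4784 I₀.
I₃ = I₂ cos²(-48° − 12°) = 0.4784 I₀ · cos²(60°) = 0.1196 I₀.
I₄ = I₃ cos²(-61° + 48°) = 0.1196 I₀ · cos²(13°) = 0.1135 I₀.
So 2.67 W = 0.1135 I₀, giving I₀ = 2.67/0.1135 = 23.51 W.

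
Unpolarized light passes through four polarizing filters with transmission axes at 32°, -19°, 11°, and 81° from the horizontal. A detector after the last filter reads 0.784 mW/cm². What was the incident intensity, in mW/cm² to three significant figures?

I₀ ≈ 45.1 mW/cm²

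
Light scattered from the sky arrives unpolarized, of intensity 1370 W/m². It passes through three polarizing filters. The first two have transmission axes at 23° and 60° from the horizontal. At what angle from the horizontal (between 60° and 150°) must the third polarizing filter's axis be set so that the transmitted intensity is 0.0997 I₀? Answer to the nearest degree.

θ ≈ 116°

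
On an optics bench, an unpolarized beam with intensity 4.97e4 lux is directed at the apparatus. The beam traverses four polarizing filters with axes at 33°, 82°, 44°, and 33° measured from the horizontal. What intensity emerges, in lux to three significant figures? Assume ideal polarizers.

I ≈ 6400 lux

Unpolarized light through the first polarizer → I₁ = 4.97e4 lux/2 = 2.485e+04 lux, polarized at 33°.
I₂ = I₁ · cos²(49°) = 2.485e+04 · 0.4304 = 1.07e+04 lux.
I₃ = I₂ · cos²(38°) = 1.07e+04 · 0.621 = 6642 lux.
I₄ = I₃ · cos²(11°) = 6642 · 0.9636 = 6400 lux.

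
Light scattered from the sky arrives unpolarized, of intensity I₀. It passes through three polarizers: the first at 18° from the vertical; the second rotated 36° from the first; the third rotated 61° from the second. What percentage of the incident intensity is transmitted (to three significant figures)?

Unpolarized light through the first polarizer → I₁ = ½ I₀, now polarized at 18°.
I₂ = I₁ cos²(36°) = 0.5 · 0.6545 I₀ = 0.3273 I₀.
I₃ = I₂ cos²(61°) = 0.3273 · 0.235 I₀ = 0.07692 I₀.
That is 7.692% of the incident intensity.

≈ 7.69%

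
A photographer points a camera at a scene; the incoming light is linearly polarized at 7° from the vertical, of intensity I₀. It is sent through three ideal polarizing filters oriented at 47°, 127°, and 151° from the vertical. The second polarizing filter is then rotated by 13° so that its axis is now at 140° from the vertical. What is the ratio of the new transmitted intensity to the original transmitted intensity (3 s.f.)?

I_new/I_old ≈ 0.105

Before rotation:
I₁ = I₀ cos²(47° − 7°) = I₀ cos²(40°) = 0.5868 I₀.
I₂ = I₁ cos²(127° − 47°) = 0.5868 I₀ · cos²(80°) = 0.01769 I₀.
I₃ = I₂ cos²(151° − 127°) = 0.01769 I₀ · cos²(24°) = 0.01477 I₀.
After rotation:
I₁ = I₀ cos²(47° − 7°) = I₀ cos²(40°) = 0.5868 I₀.
Angle between axes 1 and 2: 87°. I₂ = 0.5868 I₀ · cos²(87°) = 0.001607 I₀.
I₃ = I₂ cos²(151° − 140°) = 0.001607 I₀ · cos²(11°) = 0.001549 I₀.
Ratio = 0.001549 / 0.01477 = 0.1049.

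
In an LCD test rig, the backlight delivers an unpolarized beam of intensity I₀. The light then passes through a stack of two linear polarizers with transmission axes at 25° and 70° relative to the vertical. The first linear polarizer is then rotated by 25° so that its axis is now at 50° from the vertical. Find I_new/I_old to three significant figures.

I_new/I_old ≈ 1.77

Before rotation:
Unpolarized light through the first polarizer → I₁ = ½ I₀, now polarized at 25°.
I₂ = I₁ cos²(70° − 25°) = 0.5 I₀ · cos²(45°) = 0.25 I₀.
After rotation:
Unpolarized light through the first polarizer → I₁ = ½ I₀, now polarized at 50°.
I₂ = I₁ cos²(70° − 50°) = 0.5 I₀ · cos²(20°) = 0.4415 I₀.
Ratio = 0.4415 / 0.25 = 1.766.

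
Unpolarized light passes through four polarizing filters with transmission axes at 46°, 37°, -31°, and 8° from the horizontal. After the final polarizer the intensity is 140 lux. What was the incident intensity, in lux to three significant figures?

I₀ ≈ 3390 lux

Unpolarized light through the first polarizer → I₁ = ½ I₀, now polarized at 46°.
I₂ = I₁ cos²(37° − 46°) = 0.5 I₀ · cos²(9°) = 0.4878 I₀.
I₃ = I₂ cos²(-31° − 37°) = 0.4878 I₀ · cos²(68°) = 0.06845 I₀.
I₄ = I₃ cos²(8° + 31°) = 0.06845 I₀ · cos²(39°) = 0.04134 I₀.
So 140 lux = 0.04134 I₀, giving I₀ = 140/0.04134 = 3387 lux.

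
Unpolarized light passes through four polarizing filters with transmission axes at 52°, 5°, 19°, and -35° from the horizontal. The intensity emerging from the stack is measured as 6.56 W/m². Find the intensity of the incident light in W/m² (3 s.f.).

I₀ ≈ 86.7 W/m²

Unpolarized light through the first polarizer → I₁ = ½ I₀, now polarized at 52°.
I₂ = I₁ cos²(5° − 52°) = 0.5 I₀ · cos²(47°) = 0.2326 I₀.
I₃ = I₂ cos²(19° − 5°) = 0.2326 I₀ · cos²(14°) = 0.2189 I₀.
I₄ = I₃ cos²(-35° − 19°) = 0.2189 I₀ · cos²(54°) = 0.07565 I₀.
So 6.56 W/m² = 0.07565 I₀, giving I₀ = 6.56/0.07565 = 86.72 W/m².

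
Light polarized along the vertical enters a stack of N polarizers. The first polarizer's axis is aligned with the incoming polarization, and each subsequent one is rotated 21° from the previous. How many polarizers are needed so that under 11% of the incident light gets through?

First polarizer is aligned with the polarization: full transmission.
Each further stage multiplies by cos²(21°) = 0.8716.
After N polarizers: T = 0.8716^(N−1). Require T < 0.11 ⇒ N−1 > ln(0.11)/ln(0.8716) = 16.06, so N−1 ≥ 17 and N = 18.
Check: N=18 gives T = 0.09664 < 0.11; N=17 gives T = 0.1109.

N = 18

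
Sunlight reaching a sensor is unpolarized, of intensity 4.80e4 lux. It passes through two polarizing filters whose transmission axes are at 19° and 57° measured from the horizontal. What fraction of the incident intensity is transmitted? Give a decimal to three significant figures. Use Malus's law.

I/I₀ ≈ 0.310

Unpolarized light through the first polarizer → I₁ = 4.80e4 lux/2 = 2.4e+04 lux, polarized at 19°.
I₂ = I₁ · cos²(38°) = 2.4e+04 · 0.621 = 1.49e+04 lux.
Transmitted fraction = 0.3105.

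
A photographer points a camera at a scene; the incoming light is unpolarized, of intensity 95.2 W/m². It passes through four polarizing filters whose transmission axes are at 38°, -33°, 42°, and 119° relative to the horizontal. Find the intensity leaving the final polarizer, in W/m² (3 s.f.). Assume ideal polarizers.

Unpolarized light through the first polarizer → I₁ = 95.2 W/m²/2 = 47.6 W/m², polarized at 38°.
I₂ = I₁ · cos²(71°) = 47.6 · 0.106 = 5.045 W/m².
I₃ = I₂ · cos²(75°) = 5.045 · 0.06699 = 0.338 W/m².
I₄ = I₃ · cos²(77°) = 0.338 · 0.0506 = 0.0171 W/m².

I ≈ 0.0171 W/m²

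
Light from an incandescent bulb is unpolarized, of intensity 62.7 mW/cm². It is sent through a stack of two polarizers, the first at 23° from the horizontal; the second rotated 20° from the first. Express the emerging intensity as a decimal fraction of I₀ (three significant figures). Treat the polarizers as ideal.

I/I₀ ≈ 0.442

Unpolarized light through the first polarizer → I₁ = 62.7 mW/cm²/2 = 31.35 mW/cm², polarized at 23°.
I₂ = I₁ · cos²(20°) = 31.35 · 0.883 = 27.68 mW/cm².
Transmitted fraction = 0.4415.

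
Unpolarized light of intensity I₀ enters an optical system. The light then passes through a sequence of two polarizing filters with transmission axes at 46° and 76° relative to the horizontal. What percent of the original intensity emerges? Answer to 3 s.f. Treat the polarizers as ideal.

≈ 37.5%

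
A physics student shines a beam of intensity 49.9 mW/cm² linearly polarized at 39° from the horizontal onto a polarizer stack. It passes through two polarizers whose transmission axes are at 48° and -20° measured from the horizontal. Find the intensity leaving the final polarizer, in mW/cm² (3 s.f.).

I ≈ 6.83 mW/cm²

By Malus's law, I₁ = 49.9 mW/cm² · cos²(9°) = 48.68 mW/cm².
I₂ = I₁ · cos²(68°) = 48.68 · 0.1403 = 6.831 mW/cm².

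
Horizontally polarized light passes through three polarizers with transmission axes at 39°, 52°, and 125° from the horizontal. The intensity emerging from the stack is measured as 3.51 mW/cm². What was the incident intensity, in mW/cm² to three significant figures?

I₀ ≈ 71.6 mW/cm²

I₁ = I₀ cos²(39° − 0°) = I₀ cos²(39°) = 0.604 I₀.
I₂ = I₁ cos²(52° − 39°) = 0.604 I₀ · cos²(13°) = 0.5734 I₀.
I₃ = I₂ cos²(125° − 52°) = 0.5734 I₀ · cos²(73°) = 0.04901 I₀.
So 3.51 mW/cm² = 0.04901 I₀, giving I₀ = 3.51/0.04901 = 71.61 mW/cm².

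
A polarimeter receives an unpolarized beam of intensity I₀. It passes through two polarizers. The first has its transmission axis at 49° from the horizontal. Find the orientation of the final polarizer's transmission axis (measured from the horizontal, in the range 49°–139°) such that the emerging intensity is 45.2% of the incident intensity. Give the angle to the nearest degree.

θ ≈ 67°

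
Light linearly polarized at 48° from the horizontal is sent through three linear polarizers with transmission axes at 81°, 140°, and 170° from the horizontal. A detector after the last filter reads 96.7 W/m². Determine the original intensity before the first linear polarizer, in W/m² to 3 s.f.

I₀ ≈ 691 W/m²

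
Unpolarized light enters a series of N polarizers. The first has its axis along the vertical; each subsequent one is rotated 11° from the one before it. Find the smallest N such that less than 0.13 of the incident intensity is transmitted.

N = 38

First polarizer halves the unpolarized light: factor 1/2.
Each further stage multiplies by cos²(11°) = 0.9636.
After N polarizers: T = 0.5·0.9636^(N−1). Require T < 0.13 ⇒ N−1 > ln(0.13/0.5)/ln(0.9636) = 36.32, so N−1 ≥ 37 and N = 38.
Check: N=38 gives T = 0.1268 < 0.13; N=37 gives T = 0.1316.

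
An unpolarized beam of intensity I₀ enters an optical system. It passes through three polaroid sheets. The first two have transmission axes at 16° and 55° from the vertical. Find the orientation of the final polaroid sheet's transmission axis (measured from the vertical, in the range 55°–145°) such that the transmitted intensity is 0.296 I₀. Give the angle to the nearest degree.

θ ≈ 63°

Unpolarized light through the first polarizer → I₁ = ½ I₀, now polarized at 16°.
I₂ = I₁ cos²(55° − 16°) = 0.5 I₀ · cos²(39°) = 0.302 I₀.
Need I₃/I₀ = 0.296, so cos²(θ − 55°) = 0.296 / 0.302 = 0.9802.
θ − 55° = arccos(√0.9802) = 8.1°, giving θ ≈ 55 + 8.1 = 63.1°.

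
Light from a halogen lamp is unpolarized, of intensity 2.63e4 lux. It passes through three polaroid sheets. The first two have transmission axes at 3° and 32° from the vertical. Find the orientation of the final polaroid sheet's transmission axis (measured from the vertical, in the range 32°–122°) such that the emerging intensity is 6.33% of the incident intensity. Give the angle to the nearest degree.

Unpolarized light through the first polarizer → I₁ = ½ I₀, now polarized at 3°.
I₂ = I₁ cos²(32° − 3°) = 0.5 I₀ · cos²(29°) = 0.3825 I₀.
Need I₃/I₀ = 0.0633, so cos²(θ − 32°) = 0.0633 / 0.3825 = 0.1655.
θ − 32° = arccos(√0.1655) = 66.0°, giving θ ≈ 32 + 66.0 = 98.0°.

θ ≈ 98°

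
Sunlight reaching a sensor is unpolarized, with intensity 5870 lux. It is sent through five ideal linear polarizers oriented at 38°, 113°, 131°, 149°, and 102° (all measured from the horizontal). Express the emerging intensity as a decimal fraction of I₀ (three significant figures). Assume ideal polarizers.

Unpolarized light through the first polarizer → I₁ = 5870 lux/2 = 2935 lux, polarized at 38°.
I₂ = I₁ · cos²(75°) = 2935 · 0.06699 = 196.6 lux.
I₃ = I₂ · cos²(18°) = 196.6 · 0.9045 = 177.8 lux.
I₄ = I₃ · cos²(18°) = 177.8 · 0.9045 = 160.9 lux.
I₅ = I₄ · cos²(47°) = 160.9 · 0.4651 = 74.82 lux.
Transmitted fraction = 0.01275.

I/I₀ ≈ 0.0127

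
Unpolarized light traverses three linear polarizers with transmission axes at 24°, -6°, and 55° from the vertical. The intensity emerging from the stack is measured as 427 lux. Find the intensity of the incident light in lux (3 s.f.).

I₀ ≈ 4840 lux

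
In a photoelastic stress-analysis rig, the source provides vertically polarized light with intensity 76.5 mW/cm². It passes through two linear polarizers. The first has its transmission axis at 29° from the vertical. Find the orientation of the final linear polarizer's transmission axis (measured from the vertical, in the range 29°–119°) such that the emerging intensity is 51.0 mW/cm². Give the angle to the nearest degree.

By Malus's law, I₁ = I₀ cos²(29° − 0°) = I₀ cos²(29°) = 0.765 I₀.
Target fraction: 51.0 / 76.5 mW/cm² = 0.6667 of I₀.
Need I₂/I₀ = 0.6667, so cos²(θ − 29°) = 0.6667 / 0.765 = 0.8715.
θ − 29° = arccos(√0.8715) = 21.0°, giving θ ≈ 29 + 21.0 = 50.0°.

θ ≈ 50°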